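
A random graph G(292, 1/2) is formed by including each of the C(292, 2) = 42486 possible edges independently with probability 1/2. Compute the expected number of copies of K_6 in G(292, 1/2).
E[# K_6] = C(292, 6) · (1/2)^C(6, 2) = 817548581136 / 2^15 = 51096786321/2048 ≈ 24949602.695801

For each 6-subset S of vertices (there are C(292, 6) = 817548581136 such S), let X_S = 1 if S induces a K_6 (all C(6, 2) = 15 edges present). Then P(X_S = 1) = (1/2)^15 = 1/32768. By linearity of expectation, E[# K_6] = C(292, 6) · (1/2)^15 = 817548581136 / 32768 = 51096786321/2048 ≈ 24949602.695801.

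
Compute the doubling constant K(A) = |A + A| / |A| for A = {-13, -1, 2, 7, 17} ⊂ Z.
K = |A + A| / |A| = 14/5

Enumerate A + A = {a + b : a, b ∈ A}. With |A| = 5, there are |A|^2 = 25 ordered sum pairs; collecting distinct values, A + A = {-26, -14, -11, -6, -2, 1, 4, 6, 9, 14, 16, 19, 24, 34}, so |A + A| = 14. Thus K = 14/5. For comparison, the minimum possible |A + A| over all 5-element sets is 2·5 − 1 = 9 (so min K = 9/5), attained only by arithmetic progressions.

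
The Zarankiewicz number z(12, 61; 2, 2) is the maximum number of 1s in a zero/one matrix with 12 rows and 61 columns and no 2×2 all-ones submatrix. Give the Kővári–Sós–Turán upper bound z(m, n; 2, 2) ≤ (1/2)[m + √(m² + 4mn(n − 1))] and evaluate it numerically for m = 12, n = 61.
z(12, 61; 2, 2) ≤ (1/2)[12 + √(12² + 4·12·61·60)] = (1/2)[12 + √175824] = 215.6569

Kővári–Sós–Turán: let r_1, ..., r_12 be the row sums and z = Σ r_i the total number of 1s. Each pair of columns can share at most one row with both entries 1 (else a 2×2 all-ones block appears), so Σ_i C(r_i, 2) ≤ C(61, 2) = 1830. By convexity Σ_i C(r_i, 2) ≥ 12·C(z/12, 2) = z(z − 12)/(2·12), giving z² − 12z − 12·61·60 ≤ 0 and hence z ≤ (1/2)[12 + √(144 + 4·43920)] = (1/2)[12 + √175824] ≈ (1/2)(12 + 419.3137) = 215.6569.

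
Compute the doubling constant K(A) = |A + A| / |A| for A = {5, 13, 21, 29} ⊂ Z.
K = |A + A| / |A| = 7/4

Enumerate A + A = {a + b : a, b ∈ A}. With |A| = 4, there are |A|^2 = 16 ordered sum pairs; collecting distinct values, A + A = {10, 18, 26, 34, 42, 50, 58}, so |A + A| = 7. Thus K = 7/4. Here |A + A| = 2|A| − 1 = 7, the minimum possible — so K = 7/4 is minimal, which holds iff A is an arithmetic progression.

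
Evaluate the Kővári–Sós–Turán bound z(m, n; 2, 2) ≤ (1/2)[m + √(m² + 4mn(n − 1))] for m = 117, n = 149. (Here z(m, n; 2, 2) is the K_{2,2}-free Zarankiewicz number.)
z(117, 149; 2, 2) ≤ (1/2)[117 + √(117² + 4·117·149·148)] = (1/2)[117 + √10334025] = 1665.8289

Kővári–Sós–Turán: let r_1, ..., r_117 be the row sums and z = Σ r_i the total number of 1s. Each pair of columns can share at most one row with both entries 1 (else a 2×2 all-ones block appears), so Σ_i C(r_i, 2) ≤ C(149, 2) = 11026. By convexity Σ_i C(r_i, 2) ≥ 117·C(z/117, 2) = z(z − 117)/(2·117), giving z² − 117z − 117·149·148 ≤ 0 and hence z ≤ (1/2)[117 + √(13689 + 4·2580084)] = (1/2)[117 + √10334025] ≈ (1/2)(117 + 3214.6578) = 1665.8289.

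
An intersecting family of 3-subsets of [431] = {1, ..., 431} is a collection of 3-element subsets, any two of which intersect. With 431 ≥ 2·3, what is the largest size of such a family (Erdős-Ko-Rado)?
max |F| = C(430, 2) = 92235

Erdős-Ko-Rado (1961): when n ≥ 2k, max |F| = C(n−1, k−1). The bound is attained by the star {A : i ∈ A} for any fixed i ∈ [n]. Here C(431−1, 3−1) = C(430, 2) = 92235.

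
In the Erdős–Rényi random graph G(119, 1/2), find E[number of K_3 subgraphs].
E[# K_3] = C(119, 3) · (1/2)^C(3, 2) = 273819 / 2^3 = 34227.375

For each 3-subset S of vertices (there are C(119, 3) = 273819 such S), let X_S = 1 if S induces a K_3 (all C(3, 2) = 3 edges present). Then P(X_S = 1) = (1/2)^3 = 1/8. By linearity of expectation, E[# K_3] = C(119, 3) · (1/2)^3 = 273819 / 8 = 34227.375.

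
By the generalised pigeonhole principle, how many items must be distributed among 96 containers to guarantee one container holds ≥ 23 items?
n = (23 − 1)·96 + 1 = 2113

By the generalised pigeonhole principle, to guarantee some box contains ≥ r objects we need more than (r − 1) · k objects total. Threshold: n = (r − 1) · k + 1. With r = 23 and k = 96: n = 22 · 96 + 1 = 2112 + 1 = 2113. For n = 2112 = 22 · 96, we can put exactly 22 objects in every box, avoiding 23 in any single one — so 2113 is tight.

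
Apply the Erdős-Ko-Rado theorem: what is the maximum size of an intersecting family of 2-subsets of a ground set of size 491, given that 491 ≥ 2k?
max |F| = C(490, 1) = 490

The Erdős-Ko-Rado theorem states: for n ≥ 2k, an intersecting family of k-subsets of an n-element set has size at most C(n − 1, k − 1), with equality for 'star' families {A ⊆ [n] : |A| = k, i ∈ A} (fix an element i). For n = 491, k = 2: C(490, 1) = 490.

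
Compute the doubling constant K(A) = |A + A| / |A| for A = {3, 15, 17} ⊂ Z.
K = |A + A| / |A| = 6/3 = 2

Enumerate A + A = {a + b : a, b ∈ A}. With |A| = 3, there are |A|^2 = 9 ordered sum pairs; collecting distinct values, A + A = {6, 18, 20, 30, 32, 34}, so |A + A| = 6. Thus K = 6/3 = 2. For comparison, the minimum possible |A + A| over all 3-element sets is 2·3 − 1 = 5 (so min K = 5/3), attained only by arithmetic progressions.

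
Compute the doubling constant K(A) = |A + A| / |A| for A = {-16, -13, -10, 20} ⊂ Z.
K = |A + A| / |A| = 9/4

Enumerate A + A = {a + b : a, b ∈ A}. With |A| = 4, there are |A|^2 = 16 ordered sum pairs; collecting distinct values, A + A = {-32, -29, -26, -23, -20, 4, 7, 10, 40}, so |A + A| = 9. Thus K = 9/4. For comparison, the minimum possible |A + A| over all 4-element sets is 2·4 − 1 = 7 (so min K = 7/4), attained only by arithmetic progressions.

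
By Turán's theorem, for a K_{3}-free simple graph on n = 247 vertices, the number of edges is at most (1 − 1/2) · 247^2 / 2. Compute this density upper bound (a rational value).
Turán density bound = (1/2) · 247^2/2 = 61009/4 ≈ 15252.25

Turán's theorem: ex(n, K_{r+1}) is achieved by the complete r-partite Turán graph T(n, r) with parts as balanced as possible, and is at most (1 − 1/r) · n^2/2. For r = 2, n = 247: the density bound is (1/2) · 61009/2 = 61009/4 ≈ 15252.25. The integer-valued extremum is e(T(247, 2)) = 15252, which is strictly less than the density bound 61009/4 since 2 ∤ 247 (the parts of T(247, 2) cannot all be equal).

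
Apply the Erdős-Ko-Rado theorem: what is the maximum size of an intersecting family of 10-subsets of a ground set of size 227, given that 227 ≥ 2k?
max |F| = C(226, 9) = 3607026584504200

Erdős-Ko-Rado (1961): when n ≥ 2k, max |F| = C(n−1, k−1). The bound is attained by the star {A : i ∈ A} for any fixed i ∈ [n]. Here C(227−1, 10−1) = C(226, 9) = 3607026584504200.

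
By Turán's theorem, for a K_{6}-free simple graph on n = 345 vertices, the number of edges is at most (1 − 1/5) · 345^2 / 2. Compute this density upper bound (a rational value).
Turán density bound = (4/5) · 345^2/2 = 47610

Turán's theorem: ex(n, K_{r+1}) is achieved by the complete r-partite Turán graph T(n, r) with parts as balanced as possible, and is at most (1 − 1/r) · n^2/2. For r = 5, n = 345: the density bound is (4/5) · 119025/2 = 47610. Since 5 ∣ 345, the Turán graph T(345, 5) has parts of equal size 69, and its edge count e(T(345, 5)) = 47610 attains the density bound exactly.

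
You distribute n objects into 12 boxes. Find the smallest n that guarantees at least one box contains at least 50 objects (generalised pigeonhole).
n = (50 − 1)·12 + 1 = 589

By the generalised pigeonhole principle, to guarantee some box contains ≥ r objects we need more than (r − 1) · k objects total. Threshold: n = (r − 1) · k + 1. With r = 50 and k = 12: n = 49 · 12 + 1 = 588 + 1 = 589. For n = 588 = 49 · 12, we can put exactly 49 objects in every box, avoiding 50 in any single one — so 589 is tight.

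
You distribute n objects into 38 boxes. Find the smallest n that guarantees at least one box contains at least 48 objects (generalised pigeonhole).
n = (48 − 1)·38 + 1 = 1787

By the generalised pigeonhole principle, to guarantee some box contains ≥ r objects we need more than (r − 1) · k objects total. Threshold: n = (r − 1) · k + 1. With r = 48 and k = 38: n = 47 · 38 + 1 = 1786 + 1 = 1787. For n = 1786 = 47 · 38, we can put exactly 47 objects in every box, avoiding 48 in any single one — so 1787 is tight.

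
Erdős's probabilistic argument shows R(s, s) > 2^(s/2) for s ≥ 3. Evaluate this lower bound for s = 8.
2^(8/2) = 16; so R(8, 8) > 16

Colour each edge of K_n uniformly at random with red/blue. The expected number of monochromatic K_8 is C(n, 8) · 2 · 2^(−C(8,2)). If C(n, 8) · 2^(1 − C(8,2)) < 1, then with positive probability no monochromatic K_8 exists, so R(8, 8) > n. The standard estimate C(n, 8) ≤ n^8/8! shows this inequality holds whenever n ≤ 2^(8/2) (since 8! · 2^(C(8,2) − 1) > 2^(8^2/2) ≥ n^8). Hence R(8, 8) > 2^(8/2) = 16.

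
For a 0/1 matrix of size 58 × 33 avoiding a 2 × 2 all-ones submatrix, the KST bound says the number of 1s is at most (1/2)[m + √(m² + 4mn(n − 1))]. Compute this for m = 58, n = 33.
z(58, 33; 2, 2) ≤ (1/2)[58 + √(58² + 4·58·33·32)] = (1/2)[58 + √248356] = 278.1766

Kővári–Sós–Turán: let r_1, ..., r_58 be the row sums and z = Σ r_i the total number of 1s. Each pair of columns can share at most one row with both entries 1 (else a 2×2 all-ones block appears), so Σ_i C(r_i, 2) ≤ C(33, 2) = 528. By convexity Σ_i C(r_i, 2) ≥ 58·C(z/58, 2) = z(z − 58)/(2·58), giving z² − 58z − 58·33·32 ≤ 0 and hence z ≤ (1/2)[58 + √(3364 + 4·61248)] = (1/2)[58 + √248356] ≈ (1/2)(58 + 498.3533) = 278.1766.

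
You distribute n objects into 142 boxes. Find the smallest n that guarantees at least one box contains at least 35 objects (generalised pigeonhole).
n = (35 − 1)·142 + 1 = 4829

By the generalised pigeonhole principle, to guarantee some box contains ≥ r objects we need more than (r − 1) · k objects total. Threshold: n = (r − 1) · k + 1. With r = 35 and k = 142: n = 34 · 142 + 1 = 4828 + 1 = 4829. For n = 4828 = 34 · 142, we can put exactly 34 objects in every box, avoiding 35 in any single one — so 4829 is tight.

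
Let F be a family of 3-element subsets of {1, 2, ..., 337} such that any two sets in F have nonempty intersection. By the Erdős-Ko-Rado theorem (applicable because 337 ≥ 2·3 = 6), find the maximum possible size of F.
max |F| = C(336, 2) = 56280

The Erdős-Ko-Rado theorem states: for n ≥ 2k, an intersecting family of k-subsets of an n-element set has size at most C(n − 1, k − 1), with equality for 'star' families {A ⊆ [n] : |A| = k, i ∈ A} (fix an element i). For n = 337, k = 3: C(336, 2) = 56280.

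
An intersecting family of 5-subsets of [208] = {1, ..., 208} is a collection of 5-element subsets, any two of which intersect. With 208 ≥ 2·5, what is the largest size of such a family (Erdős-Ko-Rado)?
max |F| = C(207, 4) = 74303685

Erdős-Ko-Rado (1961): when n ≥ 2k, max |F| = C(n−1, k−1). The bound is attained by the star {A : i ∈ A} for any fixed i ∈ [n]. Here C(208−1, 5−1) = C(207, 4) = 74303685.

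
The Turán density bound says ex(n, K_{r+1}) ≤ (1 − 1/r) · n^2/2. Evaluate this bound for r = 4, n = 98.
Turán density bound = (3/4) · 98^2/2 = 7203/2 ≈ 3601.5

Turán's theorem: ex(n, K_{r+1}) is achieved by the complete r-partite Turán graph T(n, r) with parts as balanced as possible, and is at most (1 − 1/r) · n^2/2. For r = 4, n = 98: the density bound is (3/4) · 9604/2 = 7203/2 ≈ 3601.5. The integer-valued extremum is e(T(98, 4)) = 3601, which is strictly less than the density bound 7203/2 since 4 ∤ 98 (the parts of T(98, 4) cannot all be equal).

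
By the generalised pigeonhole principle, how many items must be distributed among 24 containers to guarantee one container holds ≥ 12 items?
n = (12 − 1)·24 + 1 = 265

By the generalised pigeonhole principle, to guarantee some box contains ≥ r objects we need more than (r − 1) · k objects total. Threshold: n = (r − 1) · k + 1. With r = 12 and k = 24: n = 11 · 24 + 1 = 264 + 1 = 265. For n = 264 = 11 · 24, we can put exactly 11 objects in every box, avoiding 12 in any single one — so 265 is tight.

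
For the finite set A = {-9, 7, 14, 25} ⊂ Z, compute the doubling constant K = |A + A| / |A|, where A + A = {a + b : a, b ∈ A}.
K = |A + A| / |A| = 10/4 = 5/2

Enumerate A + A = {a + b : a, b ∈ A}. With |A| = 4, there are |A|^2 = 16 ordered sum pairs; collecting distinct values, A + A = {-18, -2, 5, 14, 16, 21, 28, 32, 39, 50}, so |A + A| = 10. Thus K = 10/4 = 5/2. For comparison, the minimum possible |A + A| over all 4-element sets is 2·4 − 1 = 7 (so min K = 7/4), attained only by arithmetic progressions.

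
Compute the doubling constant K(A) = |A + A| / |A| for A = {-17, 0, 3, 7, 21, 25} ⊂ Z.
K = |A + A| / |A| = 20/6 = 10/3

Enumerate A + A = {a + b : a, b ∈ A}. With |A| = 6, there are |A|^2 = 36 ordered sum pairs; collecting distinct values, A + A = {-34, -17, -14, -10, 0, 3, 4, 6, 7, 8, 10, 14, 21, 24, 25, 28, 32, 42, 46, 50}, so |A + A| = 20. Thus K = 20/6 = 10/3. For comparison, the minimum possible |A + A| over all 6-element sets is 2·6 − 1 = 11 (so min K = 11/6), attained only by arithmetic progressions.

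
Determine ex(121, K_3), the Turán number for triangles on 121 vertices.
ex(121, K_3) = ⌊121^2/4⌋ = 3660

Mantel (1907): a triangle-free graph on n vertices has at most ⌊n^2/4⌋ edges, with equality for the complete bipartite graph K_{⌊n/2⌋, ⌈n/2⌉}. For n = 121: ⌊121^2/4⌋ = ⌊14641/4⌋ = 3660. The extremal graph is K_{60, 61}, which has 60·61 = 3660 edges.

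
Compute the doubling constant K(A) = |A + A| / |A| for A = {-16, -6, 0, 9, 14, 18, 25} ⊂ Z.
K = |A + A| / |A| = 26/7

Enumerate A + A = {a + b : a, b ∈ A}. With |A| = 7, there are |A|^2 = 49 ordered sum pairs; collecting distinct values, A + A = {-32, -22, -16, -12, -7, -6, -2, 0, 2, 3, 8, 9, 12, 14, 18, 19, 23, 25, 27, 28, 32, 34, 36, 39, 43, 50}, so |A + A| = 26. Thus K = 26/7. For comparison, the minimum possible |A + A| over all 7-element sets is 2·7 − 1 = 13 (so min K = 13/7), attained only by arithmetic progressions.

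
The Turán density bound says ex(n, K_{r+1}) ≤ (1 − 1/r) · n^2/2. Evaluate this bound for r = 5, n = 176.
Turán density bound = (4/5) · 176^2/2 = 61952/5 ≈ 12390.4

Turán's theorem: ex(n, K_{r+1}) is achieved by the complete r-partite Turán graph T(n, r) with parts as balanced as possible, and is at most (1 − 1/r) · n^2/2. For r = 5, n = 176: the density bound is (4/5) · 30976/2 = 61952/5 ≈ 12390.4. The integer-valued extremum is e(T(176, 5)) = 12390, which is strictly less than the density bound 61952/5 since 5 ∤ 176 (the parts of T(176, 5) cannot all be equal).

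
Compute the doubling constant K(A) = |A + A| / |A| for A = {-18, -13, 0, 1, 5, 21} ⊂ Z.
K = |A + A| / |A| = 20/6 = 10/3

Enumerate A + A = {a + b : a, b ∈ A}. With |A| = 6, there are |A|^2 = 36 ordered sum pairs; collecting distinct values, A + A = {-36, -31, -26, -18, -17, -13, -12, -8, 0, 1, 2, 3, 5, 6, 8, 10, 21, 22, 26, 42}, so |A + A| = 20. Thus K = 20/6 = 10/3. For comparison, the minimum possible |A + A| over all 6-element sets is 2·6 − 1 = 11 (so min K = 11/6), attained only by arithmetic progressions.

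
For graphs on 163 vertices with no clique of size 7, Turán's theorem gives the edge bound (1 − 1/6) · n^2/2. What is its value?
Turán density bound = (5/6) · 163^2/2 = 132845/12 ≈ 11070.4167

Turán's theorem: ex(n, K_{r+1}) is achieved by the complete r-partite Turán graph T(n, r) with parts as balanced as possible, and is at most (1 − 1/r) · n^2/2. For r = 6, n = 163: the density bound is (5/6) · 26569/2 = 132845/12 ≈ 11070.4167. The integer-valued extremum is e(T(163, 6)) = 11070, which is strictly less than the density bound 132845/12 since 6 ∤ 163 (the parts of T(163, 6) cannot all be equal).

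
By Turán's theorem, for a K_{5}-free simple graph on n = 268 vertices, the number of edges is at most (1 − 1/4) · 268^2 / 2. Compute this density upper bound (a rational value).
Turán density bound = (3/4) · 268^2/2 = 26934

Turán's theorem: ex(n, K_{r+1}) is achieved by the complete r-partite Turán graph T(n, r) with parts as balanced as possible, and is at most (1 − 1/r) · n^2/2. For r = 4, n = 268: the density bound is (3/4) · 71824/2 = 26934. Since 4 ∣ 268, the Turán graph T(268, 4) has parts of equal size 67, and its edge count e(T(268, 4)) = 26934 attains the density bound exactly.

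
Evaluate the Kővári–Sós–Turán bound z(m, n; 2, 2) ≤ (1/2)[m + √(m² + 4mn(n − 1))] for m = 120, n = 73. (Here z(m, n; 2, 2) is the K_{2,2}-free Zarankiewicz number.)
z(120, 73; 2, 2) ≤ (1/2)[120 + √(120² + 4·120·73·72)] = (1/2)[120 + √2537280] = 856.4421

Kővári–Sós–Turán: let r_1, ..., r_120 be the row sums and z = Σ r_i the total number of 1s. Each pair of columns can share at most one row with both entries 1 (else a 2×2 all-ones block appears), so Σ_i C(r_i, 2) ≤ C(73, 2) = 2628. By convexity Σ_i C(r_i, 2) ≥ 120·C(z/120, 2) = z(z − 120)/(2·120), giving z² − 120z − 120·73·72 ≤ 0 and hence z ≤ (1/2)[120 + √(14400 + 4·630720)] = (1/2)[120 + √2537280] ≈ (1/2)(120 + 1592.8842) = 856.4421.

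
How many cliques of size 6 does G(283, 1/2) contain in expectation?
E[# K_6] = C(283, 6) · (1/2)^C(6, 2) = 676419934218 / 2^15 = 338209967109/16384 ≈ 20642698.187805

For each 6-subset S of vertices (there are C(283, 6) = 676419934218 such S), let X_S = 1 if S induces a K_6 (all C(6, 2) = 15 edges present). Then P(X_S = 1) = (1/2)^15 = 1/32768. By linearity of expectation, E[# K_6] = C(283, 6) · (1/2)^15 = 676419934218 / 32768 = 338209967109/16384 ≈ 20642698.187805.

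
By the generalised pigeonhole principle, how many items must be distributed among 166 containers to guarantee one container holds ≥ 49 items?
n = (49 − 1)·166 + 1 = 7969

By the generalised pigeonhole principle, to guarantee some box contains ≥ r objects we need more than (r − 1) · k objects total. Threshold: n = (r − 1) · k + 1. With r = 49 and k = 166: n = 48 · 166 + 1 = 7968 + 1 = 7969. For n = 7968 = 48 · 166, we can put exactly 48 objects in every box, avoiding 49 in any single one — so 7969 is tight.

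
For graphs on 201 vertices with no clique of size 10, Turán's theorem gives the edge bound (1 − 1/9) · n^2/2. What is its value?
Turán density bound = (8/9) · 201^2/2 = 17956

Turán's theorem: ex(n, K_{r+1}) is achieved by the complete r-partite Turán graph T(n, r) with parts as balanced as possible, and is at most (1 − 1/r) · n^2/2. For r = 9, n = 201: the density bound is (8/9) · 40401/2 = 17956. The integer-valued extremum is e(T(201, 9)) = 17955, which is strictly less than the density bound 17956 since 9 ∤ 201 (the parts of T(201, 9) cannot all be equal).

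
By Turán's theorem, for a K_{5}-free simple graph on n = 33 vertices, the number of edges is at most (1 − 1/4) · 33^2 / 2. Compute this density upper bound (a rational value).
Turán density bound = (3/4) · 33^2/2 = 3267/8 ≈ 408.375

Turán's theorem: ex(n, K_{r+1}) is achieved by the complete r-partite Turán graph T(n, r) with parts as balanced as possible, and is at most (1 − 1/r) · n^2/2. For r = 4, n = 33: the density bound is (3/4) · 1089/2 = 3267/8 ≈ 408.375. The integer-valued extremum is e(T(33, 4)) = 408, which is strictly less than the density bound 3267/8 since 4 ∤ 33 (the parts of T(33, 4) cannot all be equal).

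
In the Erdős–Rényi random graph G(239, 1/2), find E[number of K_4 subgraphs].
E[# K_4] = C(239, 4) · (1/2)^C(4, 2) = 132563501 / 2^6 = 2071304.703125

For each 4-subset S of vertices (there are C(239, 4) = 132563501 such S), let X_S = 1 if S induces a K_4 (all C(4, 2) = 6 edges present). Then P(X_S = 1) = (1/2)^6 = 1/64. By linearity of expectation, E[# K_4] = C(239, 4) · (1/2)^6 = 132563501 / 64 = 2071304.703125.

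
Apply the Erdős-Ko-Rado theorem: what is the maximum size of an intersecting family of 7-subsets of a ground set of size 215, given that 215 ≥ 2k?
max |F| = C(214, 6) = 124292458213

The Erdős-Ko-Rado theorem states: for n ≥ 2k, an intersecting family of k-subsets of an n-element set has size at most C(n − 1, k − 1), with equality for 'star' families {A ⊆ [n] : |A| = k, i ∈ A} (fix an element i). For n = 215, k = 7: C(214, 6) = 124292458213.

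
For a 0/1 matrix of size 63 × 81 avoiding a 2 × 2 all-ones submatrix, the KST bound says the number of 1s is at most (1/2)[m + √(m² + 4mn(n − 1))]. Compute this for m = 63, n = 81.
z(63, 81; 2, 2) ≤ (1/2)[63 + √(63² + 4·63·81·80)] = (1/2)[63 + √1636929] = 671.2126

Kővári–Sós–Turán: let r_1, ..., r_63 be the row sums and z = Σ r_i the total number of 1s. Each pair of columns can share at most one row with both entries 1 (else a 2×2 all-ones block appears), so Σ_i C(r_i, 2) ≤ C(81, 2) = 3240. By convexity Σ_i C(r_i, 2) ≥ 63·C(z/63, 2) = z(z − 63)/(2·63), giving z² − 63z − 63·81·80 ≤ 0 and hence z ≤ (1/2)[63 + √(3969 + 4·408240)] = (1/2)[63 + √1636929] ≈ (1/2)(63 + 1279.4253) = 671.2126.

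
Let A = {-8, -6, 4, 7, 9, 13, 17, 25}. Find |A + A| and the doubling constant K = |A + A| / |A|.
K = |A + A| / |A| = 31/8

Enumerate A + A = {a + b : a, b ∈ A}. With |A| = 8, there are |A|^2 = 64 ordered sum pairs; collecting distinct values, A + A = {-16, -14, -12, -4, -2, -1, 1, 3, 5, 7, 8, 9, 11, 13, 14, 16, 17, 18, 19, 20, 21, 22, 24, 26, 29, 30, 32, 34, 38, 42, 50}, so |A + A| = 31. Thus K = 31/8. For comparison, the minimum possible |A + A| over all 8-element sets is 2·8 − 1 = 15 (so min K = 15/8), attained only by arithmetic progressions.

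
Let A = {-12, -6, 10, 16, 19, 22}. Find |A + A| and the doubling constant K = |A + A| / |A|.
K = |A + A| / |A| = 17/6

Enumerate A + A = {a + b : a, b ∈ A}. With |A| = 6, there are |A|^2 = 36 ordered sum pairs; collecting distinct values, A + A = {-24, -18, -12, -2, 4, 7, 10, 13, 16, 20, 26, 29, 32, 35, 38, 41, 44}, so |A + A| = 17. Thus K = 17/6. For comparison, the minimum possible |A + A| over all 6-element sets is 2·6 − 1 = 11 (so min K = 11/6), attained only by arithmetic progressions.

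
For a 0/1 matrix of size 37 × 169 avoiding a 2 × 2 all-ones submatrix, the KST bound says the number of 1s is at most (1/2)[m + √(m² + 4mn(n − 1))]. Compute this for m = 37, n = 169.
z(37, 169; 2, 2) ≤ (1/2)[37 + √(37² + 4·37·169·168)] = (1/2)[37 + √4203385] = 1043.6079

Kővári–Sós–Turán: let r_1, ..., r_37 be the row sums and z = Σ r_i the total number of 1s. Each pair of columns can share at most one row with both entries 1 (else a 2×2 all-ones block appears), so Σ_i C(r_i, 2) ≤ C(169, 2) = 14196. By convexity Σ_i C(r_i, 2) ≥ 37·C(z/37, 2) = z(z − 37)/(2·37), giving z² − 37z − 37·169·168 ≤ 0 and hence z ≤ (1/2)[37 + √(1369 + 4·1050504)] = (1/2)[37 + √4203385] ≈ (1/2)(37 + 2050.2158) = 1043.6079.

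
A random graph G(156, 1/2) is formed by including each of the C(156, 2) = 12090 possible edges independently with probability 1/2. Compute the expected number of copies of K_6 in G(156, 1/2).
E[# K_6] = C(156, 6) · (1/2)^C(6, 2) = 18161699556 / 2^15 = 4540424889/8192 ≈ 554251.085083

For each 6-subset S of vertices (there are C(156, 6) = 18161699556 such S), let X_S = 1 if S induces a K_6 (all C(6, 2) = 15 edges present). Then P(X_S = 1) = (1/2)^15 = 1/32768. By linearity of expectation, E[# K_6] = C(156, 6) · (1/2)^15 = 18161699556 / 32768 = 4540424889/8192 ≈ 554251.085083.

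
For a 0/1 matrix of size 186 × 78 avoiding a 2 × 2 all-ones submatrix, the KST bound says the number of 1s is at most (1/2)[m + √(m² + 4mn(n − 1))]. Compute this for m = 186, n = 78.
z(186, 78; 2, 2) ≤ (1/2)[186 + √(186² + 4·186·78·77)] = (1/2)[186 + √4503060] = 1154.0207

Kővári–Sós–Turán: let r_1, ..., r_186 be the row sums and z = Σ r_i the total number of 1s. Each pair of columns can share at most one row with both entries 1 (else a 2×2 all-ones block appears), so Σ_i C(r_i, 2) ≤ C(78, 2) = 3003. By convexity Σ_i C(r_i, 2) ≥ 186·C(z/186, 2) = z(z − 186)/(2·186), giving z² − 186z − 186·78·77 ≤ 0 and hence z ≤ (1/2)[186 + √(34596 + 4·1117116)] = (1/2)[186 + √4503060] ≈ (1/2)(186 + 2122.0415) = 1154.0207.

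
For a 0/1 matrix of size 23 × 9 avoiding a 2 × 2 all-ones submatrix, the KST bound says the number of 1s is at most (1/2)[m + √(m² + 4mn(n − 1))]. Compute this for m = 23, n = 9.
z(23, 9; 2, 2) ≤ (1/2)[23 + √(23² + 4·23·9·8)] = (1/2)[23 + √7153] = 53.7877

Kővári–Sós–Turán: let r_1, ..., r_23 be the row sums and z = Σ r_i the total number of 1s. Each pair of columns can share at most one row with both entries 1 (else a 2×2 all-ones block appears), so Σ_i C(r_i, 2) ≤ C(9, 2) = 36. By convexity Σ_i C(r_i, 2) ≥ 23·C(z/23, 2) = z(z − 23)/(2·23), giving z² − 23z − 23·9·8 ≤ 0 and hence z ≤ (1/2)[23 + √(529 + 4·1656)] = (1/2)[23 + √7153] ≈ (1/2)(23 + 84.5754) = 53.7877.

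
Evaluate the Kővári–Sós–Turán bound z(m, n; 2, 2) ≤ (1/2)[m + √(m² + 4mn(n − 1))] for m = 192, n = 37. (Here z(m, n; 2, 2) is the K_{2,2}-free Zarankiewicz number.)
z(192, 37; 2, 2) ≤ (1/2)[192 + √(192² + 4·192·37·36)] = (1/2)[192 + √1059840] = 610.7427

Kővári–Sós–Turán: let r_1, ..., r_192 be the row sums and z = Σ r_i the total number of 1s. Each pair of columns can share at most one row with both entries 1 (else a 2×2 all-ones block appears), so Σ_i C(r_i, 2) ≤ C(37, 2) = 666. By convexity Σ_i C(r_i, 2) ≥ 192·C(z/192, 2) = z(z − 192)/(2·192), giving z² − 192z − 192·37·36 ≤ 0 and hence z ≤ (1/2)[192 + √(36864 + 4·255744)] = (1/2)[192 + √1059840] ≈ (1/2)(192 + 1029.4853) = 610.7427.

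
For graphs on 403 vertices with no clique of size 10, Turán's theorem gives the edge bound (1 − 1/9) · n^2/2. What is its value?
Turán density bound = (8/9) · 403^2/2 = 649636/9 ≈ 72181.7778

Turán's theorem: ex(n, K_{r+1}) is achieved by the complete r-partite Turán graph T(n, r) with parts as balanced as possible, and is at most (1 − 1/r) · n^2/2. For r = 9, n = 403: the density bound is (8/9) · 162409/2 = 649636/9 ≈ 72181.7778. The integer-valued extremum is e(T(403, 9)) = 72181, which is strictly less than the density bound 649636/9 since 9 ∤ 403 (the parts of T(403, 9) cannot all be equal).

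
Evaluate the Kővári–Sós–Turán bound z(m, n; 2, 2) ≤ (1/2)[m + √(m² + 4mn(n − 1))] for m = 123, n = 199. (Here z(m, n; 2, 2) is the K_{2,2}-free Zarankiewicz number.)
z(123, 199; 2, 2) ≤ (1/2)[123 + √(123² + 4·123·199·198)] = (1/2)[123 + √19400913] = 2263.8234

Kővári–Sós–Turán: let r_1, ..., r_123 be the row sums and z = Σ r_i the total number of 1s. Each pair of columns can share at most one row with both entries 1 (else a 2×2 all-ones block appears), so Σ_i C(r_i, 2) ≤ C(199, 2) = 19701. By convexity Σ_i C(r_i, 2) ≥ 123·C(z/123, 2) = z(z − 123)/(2·123), giving z² − 123z − 123·199·198 ≤ 0 and hence z ≤ (1/2)[123 + √(15129 + 4·4846446)] = (1/2)[123 + √19400913] ≈ (1/2)(123 + 4404.6468) = 2263.8234.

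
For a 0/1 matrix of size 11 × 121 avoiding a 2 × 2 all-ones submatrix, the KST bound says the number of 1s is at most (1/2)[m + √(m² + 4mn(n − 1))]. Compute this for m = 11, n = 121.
z(11, 121; 2, 2) ≤ (1/2)[11 + √(11² + 4·11·121·120)] = (1/2)[11 + √639001] = 405.1877

Kővári–Sós–Turán: let r_1, ..., r_11 be the row sums and z = Σ r_i the total number of 1s. Each pair of columns can share at most one row with both entries 1 (else a 2×2 all-ones block appears), so Σ_i C(r_i, 2) ≤ C(121, 2) = 7260. By convexity Σ_i C(r_i, 2) ≥ 11·C(z/11, 2) = z(z − 11)/(2·11), giving z² − 11z − 11·121·120 ≤ 0 and hence z ≤ (1/2)[11 + √(121 + 4·159720)] = (1/2)[11 + √639001] ≈ (1/2)(11 + 799.3754) = 405.1877.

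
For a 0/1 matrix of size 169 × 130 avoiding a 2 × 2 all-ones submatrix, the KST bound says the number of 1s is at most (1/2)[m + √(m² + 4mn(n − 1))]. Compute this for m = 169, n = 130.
z(169, 130; 2, 2) ≤ (1/2)[169 + √(169² + 4·169·130·129)] = (1/2)[169 + √11365081] = 1770.1068

Kővári–Sós–Turán: let r_1, ..., r_169 be the row sums and z = Σ r_i the total number of 1s. Each pair of columns can share at most one row with both entries 1 (else a 2×2 all-ones block appears), so Σ_i C(r_i, 2) ≤ C(130, 2) = 8385. By convexity Σ_i C(r_i, 2) ≥ 169·C(z/169, 2) = z(z − 169)/(2·169), giving z² − 169z − 169·130·129 ≤ 0 and hence z ≤ (1/2)[169 + √(28561 + 4·2834130)] = (1/2)[169 + √11365081] ≈ (1/2)(169 + 3371.2136) = 1770.1068.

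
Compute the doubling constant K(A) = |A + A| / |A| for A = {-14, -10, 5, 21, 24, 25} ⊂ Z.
K = |A + A| / |A| = 19/6

Enumerate A + A = {a + b : a, b ∈ A}. With |A| = 6, there are |A|^2 = 36 ordered sum pairs; collecting distinct values, A + A = {-28, -24, -20, -9, -5, 7, 10, 11, 14, 15, 26, 29, 30, 42, 45, 46, 48, 49, 50}, so |A + A| = 19. Thus K = 19/6. For comparison, the minimum possible |A + A| over all 6-element sets is 2·6 − 1 = 11 (so min K = 11/6), attained only by arithmetic progressions.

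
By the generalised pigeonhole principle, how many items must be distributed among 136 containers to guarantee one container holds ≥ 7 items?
n = (7 − 1)·136 + 1 = 817

By the generalised pigeonhole principle, to guarantee some box contains ≥ r objects we need more than (r − 1) · k objects total. Threshold: n = (r − 1) · k + 1. With r = 7 and k = 136: n = 6 · 136 + 1 = 816 + 1 = 817. For n = 816 = 6 · 136, we can put exactly 6 objects in every box, avoiding 7 in any single one — so 817 is tight.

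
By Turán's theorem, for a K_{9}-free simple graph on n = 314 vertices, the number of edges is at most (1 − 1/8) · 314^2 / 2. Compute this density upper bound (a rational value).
Turán density bound = (7/8) · 314^2/2 = 172543/4 ≈ 43135.75

Turán's theorem: ex(n, K_{r+1}) is achieved by the complete r-partite Turán graph T(n, r) with parts as balanced as possible, and is at most (1 − 1/r) · n^2/2. For r = 8, n = 314: the density bound is (7/8) · 98596/2 = 172543/4 ≈ 43135.75. The integer-valued extremum is e(T(314, 8)) = 43135, which is strictly less than the density bound 172543/4 since 8 ∤ 314 (the parts of T(314, 8) cannot all be equal).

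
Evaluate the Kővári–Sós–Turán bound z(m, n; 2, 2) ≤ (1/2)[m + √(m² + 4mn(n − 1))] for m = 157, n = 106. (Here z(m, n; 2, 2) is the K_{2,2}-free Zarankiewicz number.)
z(157, 106; 2, 2) ≤ (1/2)[157 + √(157² + 4·157·106·105)] = (1/2)[157 + √7014289] = 1402.7252

Kővári–Sós–Turán: let r_1, ..., r_157 be the row sums and z = Σ r_i the total number of 1s. Each pair of columns can share at most one row with both entries 1 (else a 2×2 all-ones block appears), so Σ_i C(r_i, 2) ≤ C(106, 2) = 5565. By convexity Σ_i C(r_i, 2) ≥ 157·C(z/157, 2) = z(z − 157)/(2·157), giving z² − 157z − 157·106·105 ≤ 0 and hence z ≤ (1/2)[157 + √(24649 + 4·1747410)] = (1/2)[157 + √7014289] ≈ (1/2)(157 + 2648.4503) = 1402.7252.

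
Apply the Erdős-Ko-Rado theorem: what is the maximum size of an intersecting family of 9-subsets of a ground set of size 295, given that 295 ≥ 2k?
max |F| = C(294, 8) = 1257594104932452

Erdős-Ko-Rado (1961): when n ≥ 2k, max |F| = C(n−1, k−1). The bound is attained by the star {A : i ∈ A} for any fixed i ∈ [n]. Here C(295−1, 9−1) = C(294, 8) = 1257594104932452.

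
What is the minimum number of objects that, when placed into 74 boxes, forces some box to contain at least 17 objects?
n = (17 − 1)·74 + 1 = 1185

By the generalised pigeonhole principle, to guarantee some box contains ≥ r objects we need more than (r − 1) · k objects total. Threshold: n = (r − 1) · k + 1. With r = 17 and k = 74: n = 16 · 74 + 1 = 1184 + 1 = 1185. For n = 1184 = 16 · 74, we can put exactly 16 objects in every box, avoiding 17 in any single one — so 1185 is tight.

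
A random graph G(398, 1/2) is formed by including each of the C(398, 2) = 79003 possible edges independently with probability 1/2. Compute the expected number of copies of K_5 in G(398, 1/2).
E[# K_5] = C(398, 5) · (1/2)^C(5, 2) = 81148563474 / 2^10 = 40574281737/512 ≈ 79246644.017578

For each 5-subset S of vertices (there are C(398, 5) = 81148563474 such S), let X_S = 1 if S induces a K_5 (all C(5, 2) = 10 edges present). Then P(X_S = 1) = (1/2)^10 = 1/1024. By linearity of expectation, E[# K_5] = C(398, 5) · (1/2)^10 = 81148563474 / 1024 = 40574281737/512 ≈ 79246644.017578.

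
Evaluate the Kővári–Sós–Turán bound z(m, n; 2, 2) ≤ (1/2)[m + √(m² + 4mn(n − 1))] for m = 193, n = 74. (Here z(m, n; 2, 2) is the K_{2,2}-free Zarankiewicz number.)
z(193, 74; 2, 2) ≤ (1/2)[193 + √(193² + 4·193·74·73)] = (1/2)[193 + √4207593] = 1122.1209

Kővári–Sós–Turán: let r_1, ..., r_193 be the row sums and z = Σ r_i the total number of 1s. Each pair of columns can share at most one row with both entries 1 (else a 2×2 all-ones block appears), so Σ_i C(r_i, 2) ≤ C(74, 2) = 2701. By convexity Σ_i C(r_i, 2) ≥ 193·C(z/193, 2) = z(z − 193)/(2·193), giving z² − 193z − 193·74·73 ≤ 0 and hence z ≤ (1/2)[193 + √(37249 + 4·1042586)] = (1/2)[193 + √4207593] ≈ (1/2)(193 + 2051.2418) = 1122.1209.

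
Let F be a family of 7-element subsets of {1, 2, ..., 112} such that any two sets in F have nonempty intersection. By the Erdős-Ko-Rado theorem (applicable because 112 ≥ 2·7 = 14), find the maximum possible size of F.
max |F| = C(111, 6) = 2264243157

Erdős-Ko-Rado (1961): when n ≥ 2k, max |F| = C(n−1, k−1). The bound is attained by the star {A : i ∈ A} for any fixed i ∈ [n]. Here C(112−1, 7−1) = C(111, 6) = 2264243157.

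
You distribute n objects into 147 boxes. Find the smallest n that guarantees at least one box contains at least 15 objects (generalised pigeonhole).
n = (15 − 1)·147 + 1 = 2059

By the generalised pigeonhole principle, to guarantee some box contains ≥ r objects we need more than (r − 1) · k objects total. Threshold: n = (r − 1) · k + 1. With r = 15 and k = 147: n = 14 · 147 + 1 = 2058 + 1 = 2059. For n = 2058 = 14 · 147, we can put exactly 14 objects in every box, avoiding 15 in any single one — so 2059 is tight.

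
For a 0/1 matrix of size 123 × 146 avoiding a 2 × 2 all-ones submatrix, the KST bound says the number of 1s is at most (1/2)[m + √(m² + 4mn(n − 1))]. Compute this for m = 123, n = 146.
z(123, 146; 2, 2) ≤ (1/2)[123 + √(123² + 4·123·146·145)] = (1/2)[123 + √10430769] = 1676.3351

Kővári–Sós–Turán: let r_1, ..., r_123 be the row sums and z = Σ r_i the total number of 1s. Each pair of columns can share at most one row with both entries 1 (else a 2×2 all-ones block appears), so Σ_i C(r_i, 2) ≤ C(146, 2) = 10585. By convexity Σ_i C(r_i, 2) ≥ 123·C(z/123, 2) = z(z − 123)/(2·123), giving z² − 123z − 123·146·145 ≤ 0 and hence z ≤ (1/2)[123 + √(15129 + 4·2603910)] = (1/2)[123 + √10430769] ≈ (1/2)(123 + 3229.6701) = 1676.3351.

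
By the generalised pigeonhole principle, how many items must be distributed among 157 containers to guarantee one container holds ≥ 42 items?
n = (42 − 1)·157 + 1 = 6438

By the generalised pigeonhole principle, to guarantee some box contains ≥ r objects we need more than (r − 1) · k objects total. Threshold: n = (r − 1) · k + 1. With r = 42 and k = 157: n = 41 · 157 + 1 = 6437 + 1 = 6438. For n = 6437 = 41 · 157, we can put exactly 41 objects in every box, avoiding 42 in any single one — so 6438 is tight.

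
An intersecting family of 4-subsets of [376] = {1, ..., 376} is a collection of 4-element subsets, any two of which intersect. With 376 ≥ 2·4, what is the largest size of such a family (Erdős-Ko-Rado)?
max |F| = C(375, 3) = 8718875

The Erdős-Ko-Rado theorem states: for n ≥ 2k, an intersecting family of k-subsets of an n-element set has size at most C(n − 1, k − 1), with equality for 'star' families {A ⊆ [n] : |A| = k, i ∈ A} (fix an element i). For n = 376, k = 4: C(375, 3) = 8718875.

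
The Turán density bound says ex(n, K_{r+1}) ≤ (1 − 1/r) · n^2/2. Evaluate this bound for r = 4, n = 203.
Turán density bound = (3/4) · 203^2/2 = 123627/8 ≈ 15453.375

Turán's theorem: ex(n, K_{r+1}) is achieved by the complete r-partite Turán graph T(n, r) with parts as balanced as possible, and is at most (1 − 1/r) · n^2/2. For r = 4, n = 203: the density bound is (3/4) · 41209/2 = 123627/8 ≈ 15453.375. The integer-valued extremum is e(T(203, 4)) = 15453, which is strictly less than the density bound 123627/8 since 4 ∤ 203 (the parts of T(203, 4) cannot all be equal).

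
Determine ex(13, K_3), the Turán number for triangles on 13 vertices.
ex(13, K_3) = ⌊13^2/4⌋ = 42

Mantel (1907): a triangle-free graph on n vertices has at most ⌊n^2/4⌋ edges, with equality for the complete bipartite graph K_{⌊n/2⌋, ⌈n/2⌉}. For n = 13: ⌊13^2/4⌋ = ⌊169/4⌋ = 42. The extremal graph is K_{6, 7}, which has 6·7 = 42 edges.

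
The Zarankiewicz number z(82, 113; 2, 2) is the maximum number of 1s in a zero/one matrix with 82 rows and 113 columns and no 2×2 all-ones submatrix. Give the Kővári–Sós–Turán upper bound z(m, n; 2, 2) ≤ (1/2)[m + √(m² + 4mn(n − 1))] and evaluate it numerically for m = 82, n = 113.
z(82, 113; 2, 2) ≤ (1/2)[82 + √(82² + 4·82·113·112)] = (1/2)[82 + √4157892] = 1060.5455

Kővári–Sós–Turán: let r_1, ..., r_82 be the row sums and z = Σ r_i the total number of 1s. Each pair of columns can share at most one row with both entries 1 (else a 2×2 all-ones block appears), so Σ_i C(r_i, 2) ≤ C(113, 2) = 6328. By convexity Σ_i C(r_i, 2) ≥ 82·C(z/82, 2) = z(z − 82)/(2·82), giving z² − 82z − 82·113·112 ≤ 0 and hence z ≤ (1/2)[82 + √(6724 + 4·1037792)] = (1/2)[82 + √4157892] ≈ (1/2)(82 + 2039.091) = 1060.5455.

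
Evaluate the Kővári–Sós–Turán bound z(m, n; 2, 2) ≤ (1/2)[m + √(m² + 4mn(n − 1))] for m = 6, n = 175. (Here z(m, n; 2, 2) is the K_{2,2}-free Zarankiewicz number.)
z(6, 175; 2, 2) ≤ (1/2)[6 + √(6² + 4·6·175·174)] = (1/2)[6 + √730836] = 430.4447

Kővári–Sós–Turán: let r_1, ..., r_6 be the row sums and z = Σ r_i the total number of 1s. Each pair of columns can share at most one row with both entries 1 (else a 2×2 all-ones block appears), so Σ_i C(r_i, 2) ≤ C(175, 2) = 15225. By convexity Σ_i C(r_i, 2) ≥ 6·C(z/6, 2) = z(z − 6)/(2·6), giving z² − 6z − 6·175·174 ≤ 0 and hence z ≤ (1/2)[6 + √(36 + 4·182700)] = (1/2)[6 + √730836] ≈ (1/2)(6 + 854.8895) = 430.4447.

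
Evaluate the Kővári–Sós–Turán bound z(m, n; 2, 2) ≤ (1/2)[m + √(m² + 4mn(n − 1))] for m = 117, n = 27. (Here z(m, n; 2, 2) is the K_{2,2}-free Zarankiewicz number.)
z(117, 27; 2, 2) ≤ (1/2)[117 + √(117² + 4·117·27·26)] = (1/2)[117 + √342225] = 351

Kővári–Sós–Turán: let r_1, ..., r_117 be the row sums and z = Σ r_i the total number of 1s. Each pair of columns can share at most one row with both entries 1 (else a 2×2 all-ones block appears), so Σ_i C(r_i, 2) ≤ C(27, 2) = 351. By convexity Σ_i C(r_i, 2) ≥ 117·C(z/117, 2) = z(z − 117)/(2·117), giving z² − 117z − 117·27·26 ≤ 0 and hence z ≤ (1/2)[117 + √(13689 + 4·82134)] = (1/2)[117 + √342225] ≈ (1/2)(117 + 585) = 351.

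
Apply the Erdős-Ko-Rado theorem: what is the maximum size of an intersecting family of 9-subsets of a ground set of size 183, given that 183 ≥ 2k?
max |F| = C(182, 8) = 25544591422350

Erdős-Ko-Rado (1961): when n ≥ 2k, max |F| = C(n−1, k−1). The bound is attained by the star {A : i ∈ A} for any fixed i ∈ [n]. Here C(183−1, 9−1) = C(182, 8) = 25544591422350.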